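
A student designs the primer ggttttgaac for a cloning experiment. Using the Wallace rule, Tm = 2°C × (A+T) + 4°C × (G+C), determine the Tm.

28°C

Counting bases: G=3, T=4, A=2, C=1
AT pairs contribute 6, GC pairs contribute 4.
Tm = 4·4 + 2·6 = 16 + 12 = 28°C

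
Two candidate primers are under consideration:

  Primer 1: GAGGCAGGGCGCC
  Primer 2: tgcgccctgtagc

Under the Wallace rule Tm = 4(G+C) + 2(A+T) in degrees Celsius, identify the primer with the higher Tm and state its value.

Primer 1: A+T=2, G+C=11 → Tm = 2(2)+4(11) = 48°C
Primer 2: A+T=4, G+C=9 → Tm = 2(4)+4(9) = 44°C
48°C vs 44°C → primer 1 is higher.

Primer 1, 48°C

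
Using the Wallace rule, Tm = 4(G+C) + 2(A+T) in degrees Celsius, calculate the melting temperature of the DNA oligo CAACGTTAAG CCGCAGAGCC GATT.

Counting bases: G=6, T=4, A=7, C=7
A+T = 11, G+C = 13
Tm = 4·13 + 2·11 = 52 + 22 = 74°C

74°C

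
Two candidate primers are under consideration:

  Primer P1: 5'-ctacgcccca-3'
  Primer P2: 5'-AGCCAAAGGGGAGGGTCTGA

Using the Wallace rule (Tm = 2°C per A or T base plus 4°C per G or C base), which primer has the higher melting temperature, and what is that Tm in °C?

Primer P2, 64°C

Primer P1: A+T=3, G+C=7 → Tm = 2(3)+4(7) = 34°C
Primer P2: A+T=8, G+C=12 → Tm = 2(8)+4(12) = 64°C
34°C vs 64°C → primer P2 is higher.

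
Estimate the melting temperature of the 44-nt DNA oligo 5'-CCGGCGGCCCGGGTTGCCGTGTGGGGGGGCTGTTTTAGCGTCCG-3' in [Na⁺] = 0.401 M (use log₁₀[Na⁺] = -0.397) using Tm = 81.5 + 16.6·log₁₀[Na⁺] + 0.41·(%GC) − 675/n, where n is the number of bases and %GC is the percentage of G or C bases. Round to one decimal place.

90.3°C

Length n = 44. T=10, A=1, C=12, G=21
G+C = 33, so %GC = 33/44 × 100 = 75%
Salt term: 16.6 × (-0.397) = -6.59
GC term: 0.41 × 75 = 30.75; length term: −675/44 = −15.341
Tm = 81.5 + (-6.59) + 30.75 − 15.341 = 90.319 → 90.3°C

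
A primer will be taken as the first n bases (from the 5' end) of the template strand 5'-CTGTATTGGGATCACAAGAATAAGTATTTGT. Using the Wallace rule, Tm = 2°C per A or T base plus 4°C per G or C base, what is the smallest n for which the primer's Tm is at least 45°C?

n = 16

First 15 bases: CTGTATTGGGATCAC → Tm = 44°C (< 45°C)
First 16 bases: CTGTATTGGGATCACA → Tm = 46°C (≥ 45°C)
Since every base adds ≥2°C, Tm only increases with n, so the threshold is first crossed at n = 16.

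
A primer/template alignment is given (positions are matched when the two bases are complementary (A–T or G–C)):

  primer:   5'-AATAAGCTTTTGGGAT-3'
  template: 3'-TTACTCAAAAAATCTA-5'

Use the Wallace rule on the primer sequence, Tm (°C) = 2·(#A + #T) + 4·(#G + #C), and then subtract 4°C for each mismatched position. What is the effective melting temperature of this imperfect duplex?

Primer base counts: A=5, T=6, G=4, C=1 → A+T=11, G+C=5
Perfect-match Tm = 2(11) + 4(5) = 22 + 20 = 42°C
Mismatches (positions where the bases are not complementary): 4 (at positions 4, 7, 12, 13)
Effective Tm = 42 − 4×4 = 42 − 16 = 26°C

26°C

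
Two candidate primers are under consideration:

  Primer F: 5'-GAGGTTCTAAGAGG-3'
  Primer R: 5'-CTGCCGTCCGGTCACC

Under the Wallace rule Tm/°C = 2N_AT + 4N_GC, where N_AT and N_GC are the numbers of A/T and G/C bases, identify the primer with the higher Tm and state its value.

Primer R, 56°C

Primer F: A+T=7, G+C=7 → Tm = 2(7)+4(7) = 42°C
Primer R: A+T=4, G+C=12 → Tm = 2(4)+4(12) = 56°C
42°C vs 56°C → primer R is higher.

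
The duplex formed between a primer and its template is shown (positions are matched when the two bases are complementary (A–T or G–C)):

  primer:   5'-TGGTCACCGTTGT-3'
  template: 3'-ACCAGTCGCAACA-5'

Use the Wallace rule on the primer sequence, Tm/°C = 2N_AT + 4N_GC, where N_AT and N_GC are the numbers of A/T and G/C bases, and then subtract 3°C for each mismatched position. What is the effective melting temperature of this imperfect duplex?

37°C

Primer base counts: A=1, T=5, G=4, C=3 → A+T=6, G+C=7
Perfect-match Tm = 2(6) + 4(7) = 12 + 28 = 40°C
Mismatches (positions where the bases are not complementary): 1 (at position 7)
Effective Tm = 40 − 1×3 = 40 − 3 = 37°C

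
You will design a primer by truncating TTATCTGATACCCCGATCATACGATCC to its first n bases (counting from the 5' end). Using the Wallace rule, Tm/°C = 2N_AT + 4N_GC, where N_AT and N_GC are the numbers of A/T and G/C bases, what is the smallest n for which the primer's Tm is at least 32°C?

n = 12

First 11 bases: TTATCTGATAC → Tm = 28°C (< 32°C)
First 12 bases: TTATCTGATACC → Tm = 32°C (≥ 32°C)
Since every base adds ≥2°C, Tm only increases with n, so the threshold is first crossed at n = 12.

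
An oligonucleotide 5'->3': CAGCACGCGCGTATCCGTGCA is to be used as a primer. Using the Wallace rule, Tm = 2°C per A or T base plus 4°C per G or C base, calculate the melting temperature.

70°C

Scanning the sequence gives C=8, G=6, T=3, A=4.
AT pairs contribute 7, GC pairs contribute 14.
Tm = 4·14 + 2·7 = 56 + 14 = 70°C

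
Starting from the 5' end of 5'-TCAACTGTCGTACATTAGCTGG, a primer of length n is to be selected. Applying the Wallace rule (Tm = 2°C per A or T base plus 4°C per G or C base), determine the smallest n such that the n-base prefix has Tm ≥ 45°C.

First 16 bases: TCAACTGTCGTACATT → Tm = 44°C (< 45°C)
First 17 bases: TCAACTGTCGTACATTA → Tm = 46°C (≥ 45°C)
Each additional base adds 2°C (A/T) or 4°C (G/C), so Tm is non-decreasing in n; n = 17 is the first length to reach 45°C.

n = 17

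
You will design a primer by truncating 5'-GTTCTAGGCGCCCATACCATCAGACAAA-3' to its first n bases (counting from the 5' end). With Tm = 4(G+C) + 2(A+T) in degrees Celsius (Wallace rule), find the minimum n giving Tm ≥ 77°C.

First 24 bases: GTTCTAGGCGCCCATACCATCAGA → Tm = 74°C (< 77°C)
First 25 bases: GTTCTAGGCGCCCATACCATCAGAC → Tm = 78°C (≥ 77°C)
Each additional base adds 2°C (A/T) or 4°C (G/C), so Tm is non-decreasing in n; n = 25 is the first length to reach 77°C.

n = 25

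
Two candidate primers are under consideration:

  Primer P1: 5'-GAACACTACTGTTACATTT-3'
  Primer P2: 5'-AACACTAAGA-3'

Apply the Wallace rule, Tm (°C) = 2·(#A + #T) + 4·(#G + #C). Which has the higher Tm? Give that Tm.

Primer P1: A+T=13, G+C=6 → Tm = 2(13)+4(6) = 50°C
Primer P2: A+T=7, G+C=3 → Tm = 2(7)+4(3) = 26°C
50°C vs 26°C → primer P1 is higher.

Primer P1, 50°C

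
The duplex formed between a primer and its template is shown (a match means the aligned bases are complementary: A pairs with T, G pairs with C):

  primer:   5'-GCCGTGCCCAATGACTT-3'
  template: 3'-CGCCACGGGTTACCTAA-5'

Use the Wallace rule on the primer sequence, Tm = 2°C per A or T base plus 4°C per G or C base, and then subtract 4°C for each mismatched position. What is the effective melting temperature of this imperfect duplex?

42°C

Primer base counts: A=3, T=4, G=4, C=6 → A+T=7, G+C=10
Perfect-match Tm = 2(7) + 4(10) = 14 + 40 = 54°C
Mismatches (positions where the bases are not complementary): 3 (at positions 3, 14, 15)
Effective Tm = 54 − 3×4 = 54 − 12 = 42°C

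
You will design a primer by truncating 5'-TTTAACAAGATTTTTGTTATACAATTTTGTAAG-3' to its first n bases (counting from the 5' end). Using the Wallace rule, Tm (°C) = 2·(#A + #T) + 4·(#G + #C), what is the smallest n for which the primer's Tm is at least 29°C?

First 12 bases: TTTAACAAGATT → Tm = 28°C (< 29°C)
First 13 bases: TTTAACAAGATTT → Tm = 30°C (≥ 29°C)
Each additional base adds 2°C (A/T) or 4°C (G/C), so Tm is non-decreasing in n; n = 13 is the first length to reach 29°C.

n = 13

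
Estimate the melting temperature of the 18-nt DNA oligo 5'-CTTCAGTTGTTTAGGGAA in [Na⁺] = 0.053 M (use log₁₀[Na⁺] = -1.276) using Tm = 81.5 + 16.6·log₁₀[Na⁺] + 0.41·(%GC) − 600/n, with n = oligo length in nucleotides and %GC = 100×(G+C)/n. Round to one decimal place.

42.9°C

Length n = 18. Base counts: G=5, T=7, A=4, C=2
G+C = 7, so %GC = 7/18 × 100 = 38.889%
Salt term: 16.6 × (-1.276) = -21.182
GC term: 0.41 × 38.889 = 15.944; length term: −600/18 = −33.333
Tm = 81.5 + (-21.182) + 15.944 − 33.333 = 42.929 → 42.9°C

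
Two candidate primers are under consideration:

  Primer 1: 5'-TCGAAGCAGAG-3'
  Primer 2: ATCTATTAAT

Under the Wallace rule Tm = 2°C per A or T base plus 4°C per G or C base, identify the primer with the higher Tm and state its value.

Primer 1, 34°C

Primer 1: A+T=5, G+C=6 → Tm = 2(5)+4(6) = 34°C
Primer 2: A+T=9, G+C=1 → Tm = 2(9)+4(1) = 22°C
34°C vs 22°C → primer 1 is higher.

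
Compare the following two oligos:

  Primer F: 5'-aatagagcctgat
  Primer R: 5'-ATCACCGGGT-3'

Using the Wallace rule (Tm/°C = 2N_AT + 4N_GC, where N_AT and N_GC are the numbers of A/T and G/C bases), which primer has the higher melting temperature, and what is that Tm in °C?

Primer F, 36°C

Primer F: A+T=8, G+C=5 → Tm = 2(8)+4(5) = 36°C
Primer R: A+T=4, G+C=6 → Tm = 2(4)+4(6) = 32°C
36°C vs 32°C → primer F is higher.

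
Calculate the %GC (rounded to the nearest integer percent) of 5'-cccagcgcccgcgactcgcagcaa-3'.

Counting bases: A=5, G=6, T=1, C=12
G+C = 6 + 12 = 18 out of 24 bases
%GC = 18/24 × 100 = 75% ≈ 75%

75%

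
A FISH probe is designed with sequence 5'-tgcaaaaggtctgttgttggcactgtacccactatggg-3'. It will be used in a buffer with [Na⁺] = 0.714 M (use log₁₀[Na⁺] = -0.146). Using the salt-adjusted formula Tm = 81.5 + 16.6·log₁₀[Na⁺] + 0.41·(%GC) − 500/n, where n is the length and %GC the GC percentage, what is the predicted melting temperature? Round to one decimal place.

Length n = 38. Base counts: T=11, G=11, A=8, C=8
G+C = 19, so %GC = 19/38 × 100 = 50%
Salt term: 16.6 × (-0.146) = -2.424
GC term: 0.41 × 50 = 20.5; length term: −500/38 = −13.158
Tm = 81.5 + (-2.424) + 20.5 − 13.158 = 86.418 → 86.4°C

86.4°C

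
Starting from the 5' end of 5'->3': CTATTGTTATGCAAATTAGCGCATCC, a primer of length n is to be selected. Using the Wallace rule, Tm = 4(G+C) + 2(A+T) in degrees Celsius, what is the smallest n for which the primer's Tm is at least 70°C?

First 25 bases: CTATTGTTATGCAAATTAGCGCATC → Tm = 68°C (< 70°C)
First 26 bases: CTATTGTTATGCAAATTAGCGCATCC → Tm = 72°C (≥ 70°C)
Each additional base adds 2°C (A/T) or 4°C (G/C), so Tm is non-decreasing in n; n = 26 is the first length to reach 70°C.

n = 26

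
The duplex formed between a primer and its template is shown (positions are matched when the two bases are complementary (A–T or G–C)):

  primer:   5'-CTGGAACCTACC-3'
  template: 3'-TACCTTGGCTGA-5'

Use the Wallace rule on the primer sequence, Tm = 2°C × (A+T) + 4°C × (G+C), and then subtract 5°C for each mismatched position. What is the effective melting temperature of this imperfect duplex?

Primer base counts: A=3, T=2, G=2, C=5 → A+T=5, G+C=7
Perfect-match Tm = 2(5) + 4(7) = 10 + 28 = 38°C
Mismatches (positions where the bases are not complementary): 3 (at positions 1, 9, 12)
Effective Tm = 38 − 3×5 = 38 − 15 = 23°C

23°C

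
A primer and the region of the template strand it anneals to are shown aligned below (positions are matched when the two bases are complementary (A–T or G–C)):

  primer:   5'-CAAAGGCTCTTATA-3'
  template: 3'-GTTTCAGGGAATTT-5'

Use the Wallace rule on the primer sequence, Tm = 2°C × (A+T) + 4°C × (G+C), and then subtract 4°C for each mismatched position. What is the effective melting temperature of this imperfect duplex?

Primer base counts: A=5, T=4, G=2, C=3 → A+T=9, G+C=5
Perfect-match Tm = 2(9) + 4(5) = 18 + 20 = 38°C
Mismatches (positions where the bases are not complementary): 3 (at positions 6, 8, 13)
Effective Tm = 38 − 3×4 = 38 − 12 = 26°C

26°C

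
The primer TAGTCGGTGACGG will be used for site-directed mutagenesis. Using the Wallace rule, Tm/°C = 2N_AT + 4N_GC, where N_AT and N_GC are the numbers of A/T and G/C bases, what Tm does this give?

42°C

Counting bases: A=2, G=6, C=2, T=3
So N_AT = 5 and N_GC = 8.
Tm = 2(5) + 4(8) = 10 + 32 = 42°C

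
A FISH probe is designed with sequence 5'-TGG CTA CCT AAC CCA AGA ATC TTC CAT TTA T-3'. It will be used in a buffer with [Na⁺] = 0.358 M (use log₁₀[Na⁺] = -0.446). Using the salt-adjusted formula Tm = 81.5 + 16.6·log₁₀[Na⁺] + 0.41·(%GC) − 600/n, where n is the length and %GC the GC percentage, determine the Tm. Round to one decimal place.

70.6°C

Length n = 31. G=3, C=9, T=10, A=9
G+C = 12, so %GC = 12/31 × 100 = 38.71%
Salt term: 16.6 × (-0.446) = -7.404
GC term: 0.41 × 38.71 = 15.871; length term: −600/31 = −19.355
Tm = 81.5 + (-7.404) + 15.871 − 19.355 = 70.612 → 70.6°C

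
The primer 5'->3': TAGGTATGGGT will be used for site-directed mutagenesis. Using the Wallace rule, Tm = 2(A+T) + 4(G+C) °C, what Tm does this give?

Base counts: T=4, G=5, A=2, C=0
So N_AT = 6 and N_GC = 5.
Tm = 2×6 + 4×5 = 32°C

32°C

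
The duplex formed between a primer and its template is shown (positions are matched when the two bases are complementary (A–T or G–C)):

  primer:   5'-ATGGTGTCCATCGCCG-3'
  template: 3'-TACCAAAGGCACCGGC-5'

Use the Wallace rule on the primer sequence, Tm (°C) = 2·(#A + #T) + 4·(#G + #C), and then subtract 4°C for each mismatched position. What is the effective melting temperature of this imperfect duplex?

40°C

Primer base counts: A=2, T=4, G=5, C=5 → A+T=6, G+C=10
Perfect-match Tm = 2(6) + 4(10) = 12 + 40 = 52°C
Mismatches (positions where the bases are not complementary): 3 (at positions 6, 10, 12)
Effective Tm = 52 − 3×4 = 52 − 12 = 40°C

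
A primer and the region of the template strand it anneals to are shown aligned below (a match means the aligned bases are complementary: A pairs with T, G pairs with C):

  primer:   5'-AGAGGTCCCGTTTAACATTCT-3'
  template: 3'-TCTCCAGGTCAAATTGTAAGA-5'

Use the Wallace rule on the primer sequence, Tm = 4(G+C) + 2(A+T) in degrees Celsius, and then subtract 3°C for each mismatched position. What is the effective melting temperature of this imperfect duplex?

57°C

Primer base counts: A=5, T=7, G=4, C=5 → A+T=12, G+C=9
Perfect-match Tm = 2(12) + 4(9) = 24 + 36 = 60°C
Mismatches (positions where the bases are not complementary): 1 (at position 9)
Effective Tm = 60 − 1×3 = 60 − 3 = 57°C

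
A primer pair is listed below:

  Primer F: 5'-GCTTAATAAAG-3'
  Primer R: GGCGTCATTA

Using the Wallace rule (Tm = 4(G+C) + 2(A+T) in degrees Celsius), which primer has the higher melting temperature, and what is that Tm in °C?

Primer F: A+T=8, G+C=3 → Tm = 2(8)+4(3) = 28°C
Primer R: A+T=5, G+C=5 → Tm = 2(5)+4(5) = 30°C
28°C vs 30°C → primer R is higher.

Primer R, 30°C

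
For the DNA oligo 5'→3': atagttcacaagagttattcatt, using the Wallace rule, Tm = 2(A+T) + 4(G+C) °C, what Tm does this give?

58°C

Base counts: G=3, A=8, C=3, T=9
AT pairs contribute 17, GC pairs contribute 6.
Tm = 2×17 + 4×6 = 58°C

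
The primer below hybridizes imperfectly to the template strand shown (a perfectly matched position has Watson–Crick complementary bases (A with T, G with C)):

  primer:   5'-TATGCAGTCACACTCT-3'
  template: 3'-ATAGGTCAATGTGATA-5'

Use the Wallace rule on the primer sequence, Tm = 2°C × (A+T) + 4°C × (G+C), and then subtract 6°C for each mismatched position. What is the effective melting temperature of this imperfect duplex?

Primer base counts: A=4, T=5, G=2, C=5 → A+T=9, G+C=7
Perfect-match Tm = 2(9) + 4(7) = 18 + 28 = 46°C
Mismatches (positions where the bases are not complementary): 3 (at positions 4, 9, 15)
Effective Tm = 46 − 3×6 = 46 − 18 = 28°C

28°C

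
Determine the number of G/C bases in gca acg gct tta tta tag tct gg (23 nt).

Counting bases: A=5, C=4, G=6, T=8
Total G or C: 6 + 4 = 10

10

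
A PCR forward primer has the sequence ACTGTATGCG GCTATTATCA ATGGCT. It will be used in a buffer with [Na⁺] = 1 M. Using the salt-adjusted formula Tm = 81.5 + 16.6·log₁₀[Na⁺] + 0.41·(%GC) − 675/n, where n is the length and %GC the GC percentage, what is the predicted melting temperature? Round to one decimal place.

Length n = 26. T=9, A=6, G=6, C=5
G+C = 11, so %GC = 11/26 × 100 = 42.308%
Salt term: 16.6 × (0) = 0
GC term: 0.41 × 42.308 = 17.346; length term: −675/26 = −25.962
Tm = 81.5 + (0) + 17.346 − 25.962 = 72.884 → 72.9°C

72.9°C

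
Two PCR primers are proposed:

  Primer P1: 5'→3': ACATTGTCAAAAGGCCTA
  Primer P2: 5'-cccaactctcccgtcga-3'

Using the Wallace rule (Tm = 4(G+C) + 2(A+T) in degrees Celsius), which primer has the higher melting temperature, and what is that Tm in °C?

Primer P1: A+T=11, G+C=7 → Tm = 2(11)+4(7) = 50°C
Primer P2: A+T=6, G+C=11 → Tm = 2(6)+4(11) = 56°C
50°C vs 56°C → primer P2 is higher.

Primer P2, 56°C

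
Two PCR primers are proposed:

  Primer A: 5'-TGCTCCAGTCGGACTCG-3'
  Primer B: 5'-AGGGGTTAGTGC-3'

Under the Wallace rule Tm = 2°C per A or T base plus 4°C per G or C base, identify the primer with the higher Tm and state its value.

Primer A: A+T=6, G+C=11 → Tm = 2(6)+4(11) = 56°C
Primer B: A+T=5, G+C=7 → Tm = 2(5)+4(7) = 38°C
56°C vs 38°C → primer A is higher.

Primer A, 56°C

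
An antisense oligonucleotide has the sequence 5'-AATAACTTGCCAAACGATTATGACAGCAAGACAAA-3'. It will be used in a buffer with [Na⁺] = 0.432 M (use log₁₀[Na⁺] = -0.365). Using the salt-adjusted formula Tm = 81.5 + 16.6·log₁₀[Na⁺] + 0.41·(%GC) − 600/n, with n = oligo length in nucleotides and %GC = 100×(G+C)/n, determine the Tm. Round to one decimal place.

72.4°C

Length n = 35. Base counts: T=6, A=17, G=5, C=7
G+C = 12, so %GC = 12/35 × 100 = 34.286%
Salt term: 16.6 × (-0.365) = -6.059
GC term: 0.41 × 34.286 = 14.057; length term: −600/35 = −17.143
Tm = 81.5 + (-6.059) + 14.057 − 17.143 = 72.355 → 72.4°C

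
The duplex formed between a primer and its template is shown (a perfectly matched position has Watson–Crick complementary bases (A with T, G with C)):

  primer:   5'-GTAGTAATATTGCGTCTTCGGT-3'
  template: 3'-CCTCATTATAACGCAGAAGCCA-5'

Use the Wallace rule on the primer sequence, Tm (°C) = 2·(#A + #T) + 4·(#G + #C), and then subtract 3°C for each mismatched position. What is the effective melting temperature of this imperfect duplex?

Primer base counts: A=4, T=9, G=6, C=3 → A+T=13, G+C=9
Perfect-match Tm = 2(13) + 4(9) = 26 + 36 = 62°C
Mismatches (positions where the bases are not complementary): 1 (at position 2)
Effective Tm = 62 − 1×3 = 62 − 3 = 59°C

59°C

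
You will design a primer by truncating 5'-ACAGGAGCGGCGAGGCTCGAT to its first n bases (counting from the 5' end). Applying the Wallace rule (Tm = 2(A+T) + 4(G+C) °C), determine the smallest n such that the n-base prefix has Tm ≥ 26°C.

First 7 bases: ACAGGAG → Tm = 22°C (< 26°C)
First 8 bases: ACAGGAGC → Tm = 26°C (≥ 26°C)
Each additional base adds 2°C (A/T) or 4°C (G/C), so Tm is non-decreasing in n; n = 8 is the first length to reach 26°C.

n = 8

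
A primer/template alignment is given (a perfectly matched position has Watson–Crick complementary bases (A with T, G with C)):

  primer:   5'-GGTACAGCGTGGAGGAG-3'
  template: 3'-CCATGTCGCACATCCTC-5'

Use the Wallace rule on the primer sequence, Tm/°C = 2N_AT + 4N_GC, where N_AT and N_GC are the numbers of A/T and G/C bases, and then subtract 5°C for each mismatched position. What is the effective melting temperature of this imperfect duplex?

51°C

Primer base counts: A=4, T=2, G=9, C=2 → A+T=6, G+C=11
Perfect-match Tm = 2(6) + 4(11) = 12 + 44 = 56°C
Mismatches (positions where the bases are not complementary): 1 (at position 12)
Effective Tm = 56 − 1×5 = 56 − 5 = 51°C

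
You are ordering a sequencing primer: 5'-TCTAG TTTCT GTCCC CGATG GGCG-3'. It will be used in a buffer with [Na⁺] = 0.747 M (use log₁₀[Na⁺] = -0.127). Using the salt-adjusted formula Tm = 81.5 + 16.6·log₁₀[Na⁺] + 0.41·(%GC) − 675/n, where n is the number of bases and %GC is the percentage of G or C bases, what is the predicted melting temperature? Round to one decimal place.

Length n = 24. Base counts: C=7, T=8, G=7, A=2
G+C = 14, so %GC = 14/24 × 100 = 58.333%
Salt term: 16.6 × (-0.127) = -2.108
GC term: 0.41 × 58.333 = 23.917; length term: −675/24 = −28.125
Tm = 81.5 + (-2.108) + 23.917 − 28.125 = 75.184 → 75.2°C

75.2°C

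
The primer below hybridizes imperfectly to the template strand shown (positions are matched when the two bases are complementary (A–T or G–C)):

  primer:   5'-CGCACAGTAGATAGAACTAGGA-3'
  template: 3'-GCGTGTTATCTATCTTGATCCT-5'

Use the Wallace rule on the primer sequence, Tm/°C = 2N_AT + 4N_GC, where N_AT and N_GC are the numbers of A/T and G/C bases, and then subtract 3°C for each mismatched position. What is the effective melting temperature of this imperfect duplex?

61°C

Primer base counts: A=9, T=3, G=6, C=4 → A+T=12, G+C=10
Perfect-match Tm = 2(12) + 4(10) = 24 + 40 = 64°C
Mismatches (positions where the bases are not complementary): 1 (at position 7)
Effective Tm = 64 − 1×3 = 64 − 3 = 61°C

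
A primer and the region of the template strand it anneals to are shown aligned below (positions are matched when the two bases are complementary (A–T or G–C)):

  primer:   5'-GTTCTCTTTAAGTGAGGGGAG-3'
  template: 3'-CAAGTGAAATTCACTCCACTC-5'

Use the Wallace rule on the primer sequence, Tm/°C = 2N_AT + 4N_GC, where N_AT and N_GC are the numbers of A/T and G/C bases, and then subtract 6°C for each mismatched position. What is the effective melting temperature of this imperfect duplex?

Primer base counts: A=4, T=7, G=8, C=2 → A+T=11, G+C=10
Perfect-match Tm = 2(11) + 4(10) = 22 + 40 = 62°C
Mismatches (positions where the bases are not complementary): 2 (at positions 5, 18)
Effective Tm = 62 − 2×6 = 62 − 12 = 50°C

50°C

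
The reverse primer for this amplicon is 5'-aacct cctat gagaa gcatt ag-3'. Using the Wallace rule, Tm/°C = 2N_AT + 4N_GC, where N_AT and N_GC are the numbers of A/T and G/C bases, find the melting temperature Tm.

62°C

Counting bases: C=5, G=4, T=5, A=8
A+T = 13, G+C = 9
Tm = 2×13 + 4×9 = 62°C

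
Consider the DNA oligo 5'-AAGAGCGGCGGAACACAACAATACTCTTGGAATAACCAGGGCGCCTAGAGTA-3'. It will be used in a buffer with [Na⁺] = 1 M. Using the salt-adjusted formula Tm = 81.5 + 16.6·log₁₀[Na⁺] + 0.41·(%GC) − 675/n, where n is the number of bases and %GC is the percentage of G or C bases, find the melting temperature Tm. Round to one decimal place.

89.0°C

Length n = 52. Scanning the sequence gives T=7, C=12, A=19, G=14.
G+C = 26, so %GC = 26/52 × 100 = 50%
Salt term: 16.6 × (0) = 0
GC term: 0.41 × 50 = 20.5; length term: −675/52 = −12.981
Tm = 81.5 + (0) + 20.5 − 12.981 = 89.019 → 89.0°C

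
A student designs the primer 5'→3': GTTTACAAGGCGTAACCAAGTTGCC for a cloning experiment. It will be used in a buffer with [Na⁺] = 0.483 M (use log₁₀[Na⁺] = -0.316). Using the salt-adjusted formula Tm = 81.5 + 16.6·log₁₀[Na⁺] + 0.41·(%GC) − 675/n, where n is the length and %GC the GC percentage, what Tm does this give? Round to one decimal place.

Length n = 25. Scanning the sequence gives G=6, C=6, T=6, A=7.
G+C = 12, so %GC = 12/25 × 100 = 48%
Salt term: 16.6 × (-0.316) = -5.246
GC term: 0.41 × 48 = 19.68; length term: −675/25 = −27
Tm = 81.5 + (-5.246) + 19.68 − 27 = 68.934 → 68.9°C

68.9°C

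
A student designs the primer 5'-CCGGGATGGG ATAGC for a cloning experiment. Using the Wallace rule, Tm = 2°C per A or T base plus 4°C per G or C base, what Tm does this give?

G=7, C=3, A=3, T=2
So N_AT = 5 and N_GC = 10.
Tm = 2×5 + 4×10 = 50°C

50°C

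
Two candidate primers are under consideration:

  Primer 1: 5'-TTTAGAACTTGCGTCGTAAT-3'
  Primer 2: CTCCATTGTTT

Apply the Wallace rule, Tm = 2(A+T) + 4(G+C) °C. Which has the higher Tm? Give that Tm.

Primer 1: A+T=13, G+C=7 → Tm = 2(13)+4(7) = 54°C
Primer 2: A+T=7, G+C=4 → Tm = 2(7)+4(4) = 30°C
54°C vs 30°C → primer 1 is higher.

Primer 1, 54°C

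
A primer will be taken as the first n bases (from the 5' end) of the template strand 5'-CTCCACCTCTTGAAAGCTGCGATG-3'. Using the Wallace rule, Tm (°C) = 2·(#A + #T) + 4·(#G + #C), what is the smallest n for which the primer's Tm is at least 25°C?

n = 8

First 7 bases: CTCCACC → Tm = 24°C (< 25°C)
First 8 bases: CTCCACCT → Tm = 26°C (≥ 25°C)
Since every base adds ≥2°C, Tm only increases with n, so the threshold is first crossed at n = 8.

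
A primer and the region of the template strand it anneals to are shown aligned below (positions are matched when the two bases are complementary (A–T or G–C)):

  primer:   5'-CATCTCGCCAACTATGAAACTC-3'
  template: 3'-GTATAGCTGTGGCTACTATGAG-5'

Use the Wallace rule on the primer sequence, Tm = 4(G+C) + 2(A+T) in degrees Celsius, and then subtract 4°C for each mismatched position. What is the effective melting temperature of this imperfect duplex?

44°C

Primer base counts: A=7, T=5, G=2, C=8 → A+T=12, G+C=10
Perfect-match Tm = 2(12) + 4(10) = 24 + 40 = 64°C
Mismatches (positions where the bases are not complementary): 5 (at positions 4, 8, 11, 13, 18)
Effective Tm = 64 − 5×4 = 64 − 20 = 44°C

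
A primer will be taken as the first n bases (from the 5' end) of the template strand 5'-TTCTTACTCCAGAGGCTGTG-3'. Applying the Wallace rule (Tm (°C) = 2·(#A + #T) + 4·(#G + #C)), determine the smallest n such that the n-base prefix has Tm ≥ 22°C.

First 8 bases: TTCTTACT → Tm = 20°C (< 22°C)
First 9 bases: TTCTTACTC → Tm = 24°C (≥ 22°C)
Each additional base adds 2°C (A/T) or 4°C (G/C), so Tm is non-decreasing in n; n = 9 is the first length to reach 22°C.

n = 9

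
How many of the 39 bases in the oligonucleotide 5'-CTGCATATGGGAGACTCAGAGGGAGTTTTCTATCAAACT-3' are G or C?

Scanning the sequence gives C=7, A=11, G=10, T=11.
G+C = 10 + 7 = 17

17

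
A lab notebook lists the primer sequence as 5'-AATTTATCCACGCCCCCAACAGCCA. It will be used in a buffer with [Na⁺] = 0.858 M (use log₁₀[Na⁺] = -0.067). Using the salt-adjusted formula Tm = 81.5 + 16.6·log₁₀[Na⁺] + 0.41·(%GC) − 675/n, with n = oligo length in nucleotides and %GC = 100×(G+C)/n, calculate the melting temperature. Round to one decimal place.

Length n = 25. Scanning the sequence gives C=11, A=8, T=4, G=2.
G+C = 13, so %GC = 13/25 × 100 = 52%
Salt term: 16.6 × (-0.067) = -1.112
GC term: 0.41 × 52 = 21.32; length term: −675/25 = −27
Tm = 81.5 + (-1.112) + 21.32 − 27 = 74.708 → 74.7°C

74.7°C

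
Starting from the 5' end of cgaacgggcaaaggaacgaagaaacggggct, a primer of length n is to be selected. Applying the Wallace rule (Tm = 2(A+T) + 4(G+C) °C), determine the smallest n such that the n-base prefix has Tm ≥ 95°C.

n = 30

First 29 bases: CGAACGGGCAAAGGAACGAAGAAACGGGG → Tm = 92°C (< 95°C)
First 30 bases: CGAACGGGCAAAGGAACGAAGAAACGGGGC → Tm = 96°C (≥ 95°C)
Since every base adds ≥2°C, Tm only increases with n, so the threshold is first crossed at n = 30.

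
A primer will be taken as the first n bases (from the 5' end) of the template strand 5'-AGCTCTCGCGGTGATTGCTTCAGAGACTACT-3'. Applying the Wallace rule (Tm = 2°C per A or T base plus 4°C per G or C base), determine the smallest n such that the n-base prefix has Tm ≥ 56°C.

First 17 bases: AGCTCTCGCGGTGATTG → Tm = 54°C (< 56°C)
First 18 bases: AGCTCTCGCGGTGATTGC → Tm = 58°C (≥ 56°C)
Since every base adds ≥2°C, Tm only increases with n, so the threshold is first crossed at n = 18.

n = 18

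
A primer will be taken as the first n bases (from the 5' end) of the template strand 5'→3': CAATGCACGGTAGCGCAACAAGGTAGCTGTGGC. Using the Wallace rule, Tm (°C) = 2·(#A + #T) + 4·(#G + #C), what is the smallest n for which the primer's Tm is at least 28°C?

First 8 bases: CAATGCAC → Tm = 24°C (< 28°C)
First 9 bases: CAATGCACG → Tm = 28°C (≥ 28°C)
Since every base adds ≥2°C, Tm only increases with n, so the threshold is first crossed at n = 9.

n = 9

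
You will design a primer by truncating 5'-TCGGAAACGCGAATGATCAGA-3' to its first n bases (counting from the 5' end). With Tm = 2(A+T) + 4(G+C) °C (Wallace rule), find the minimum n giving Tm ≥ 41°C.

First 13 bases: TCGGAAACGCGAA → Tm = 40°C (< 41°C)
First 14 bases: TCGGAAACGCGAAT → Tm = 42°C (≥ 41°C)
Each additional base adds 2°C (A/T) or 4°C (G/C), so Tm is non-decreasing in n; n = 14 is the first length to reach 41°C.

n = 14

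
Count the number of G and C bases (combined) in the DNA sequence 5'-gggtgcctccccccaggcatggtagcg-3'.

Scanning the sequence gives G=10, C=10, A=3, T=4.
G+C = 10 + 10 = 20

20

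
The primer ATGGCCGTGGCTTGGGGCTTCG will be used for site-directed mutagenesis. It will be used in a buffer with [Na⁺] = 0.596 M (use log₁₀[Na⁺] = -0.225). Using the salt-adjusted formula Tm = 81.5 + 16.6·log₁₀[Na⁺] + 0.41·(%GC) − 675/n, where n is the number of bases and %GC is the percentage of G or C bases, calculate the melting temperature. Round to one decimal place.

75.0°C

Length n = 22. Base counts: G=10, T=6, A=1, C=5
G+C = 15, so %GC = 15/22 × 100 = 68.182%
Salt term: 16.6 × (-0.225) = -3.735
GC term: 0.41 × 68.182 = 27.955; length term: −675/22 = −30.682
Tm = 81.5 + (-3.735) + 27.955 − 30.682 = 75.038 → 75.0°C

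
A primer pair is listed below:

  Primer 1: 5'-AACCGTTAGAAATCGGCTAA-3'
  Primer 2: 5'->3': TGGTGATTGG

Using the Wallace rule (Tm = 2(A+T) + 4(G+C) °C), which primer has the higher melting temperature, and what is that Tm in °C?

Primer 1: A+T=12, G+C=8 → Tm = 2(12)+4(8) = 56°C
Primer 2: A+T=5, G+C=5 → Tm = 2(5)+4(5) = 30°C
56°C vs 30°C → primer 1 is higher.

Primer 1, 56°C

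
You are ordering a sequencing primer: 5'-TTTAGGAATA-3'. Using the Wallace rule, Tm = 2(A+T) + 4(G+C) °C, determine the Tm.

24°C

Counting bases: A=4, T=4, C=0, G=2
So N_AT = 8 and N_GC = 2.
Tm = 2×8 + 4×2 = 24°C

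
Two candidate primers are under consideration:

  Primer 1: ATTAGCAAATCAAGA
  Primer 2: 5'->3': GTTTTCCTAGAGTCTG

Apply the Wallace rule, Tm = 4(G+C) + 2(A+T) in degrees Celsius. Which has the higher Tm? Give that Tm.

Primer 2, 46°C

Primer 1: A+T=11, G+C=4 → Tm = 2(11)+4(4) = 38°C
Primer 2: A+T=9, G+C=7 → Tm = 2(9)+4(7) = 46°C
38°C vs 46°C → primer 2 is higher.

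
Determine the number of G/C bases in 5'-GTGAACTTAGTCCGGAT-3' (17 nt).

Base counts: T=5, A=4, G=5, C=3
G+C = 5 + 3 = 8

8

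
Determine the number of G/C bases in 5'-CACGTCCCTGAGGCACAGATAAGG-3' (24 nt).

Base counts: A=7, C=7, G=7, T=3
Total G or C: 7 + 7 = 14

14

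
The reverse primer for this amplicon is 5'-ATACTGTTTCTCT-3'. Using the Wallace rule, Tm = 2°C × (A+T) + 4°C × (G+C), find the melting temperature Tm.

34°C

Counting bases: G=1, A=2, C=3, T=7
AT pairs contribute 9, GC pairs contribute 4.
Tm = 2(9) + 4(4) = 18 + 16 = 34°C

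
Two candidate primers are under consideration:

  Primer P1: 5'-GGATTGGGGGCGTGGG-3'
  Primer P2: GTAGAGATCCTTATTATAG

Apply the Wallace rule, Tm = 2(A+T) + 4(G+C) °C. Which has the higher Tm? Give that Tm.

Primer P1, 56°C

Primer P1: A+T=4, G+C=12 → Tm = 2(4)+4(12) = 56°C
Primer P2: A+T=13, G+C=6 → Tm = 2(13)+4(6) = 50°C
56°C vs 50°C → primer P1 is higher.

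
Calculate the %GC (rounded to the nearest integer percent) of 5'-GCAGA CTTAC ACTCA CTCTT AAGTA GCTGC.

Base counts: C=9, G=5, T=8, A=8
G+C = 5 + 9 = 14 out of 30 bases
%GC = 14/30 × 100 = 46.67% ≈ 47%

47%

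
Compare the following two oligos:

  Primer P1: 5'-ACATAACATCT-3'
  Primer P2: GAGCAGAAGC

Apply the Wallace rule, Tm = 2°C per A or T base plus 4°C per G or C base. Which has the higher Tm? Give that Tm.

Primer P2, 32°C

Primer P1: A+T=8, G+C=3 → Tm = 2(8)+4(3) = 28°C
Primer P2: A+T=4, G+C=6 → Tm = 2(4)+4(6) = 32°C
28°C vs 32°C → primer P2 is higher.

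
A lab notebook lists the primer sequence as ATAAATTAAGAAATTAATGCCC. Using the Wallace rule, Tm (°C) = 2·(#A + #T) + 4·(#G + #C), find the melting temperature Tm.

54°C

C=3, T=6, A=11, G=2
AT pairs contribute 17, GC pairs contribute 5.
Tm = 2(17) + 4(5) = 34 + 20 = 54°C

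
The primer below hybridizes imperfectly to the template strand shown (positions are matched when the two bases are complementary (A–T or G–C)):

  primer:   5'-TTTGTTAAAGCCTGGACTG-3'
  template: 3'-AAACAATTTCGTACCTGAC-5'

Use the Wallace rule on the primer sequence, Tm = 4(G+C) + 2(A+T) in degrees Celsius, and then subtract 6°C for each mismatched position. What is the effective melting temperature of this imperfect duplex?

Primer base counts: A=4, T=7, G=5, C=3 → A+T=11, G+C=8
Perfect-match Tm = 2(11) + 4(8) = 22 + 32 = 54°C
Mismatches (positions where the bases are not complementary): 1 (at position 12)
Effective Tm = 54 − 1×6 = 54 − 6 = 48°C

48°C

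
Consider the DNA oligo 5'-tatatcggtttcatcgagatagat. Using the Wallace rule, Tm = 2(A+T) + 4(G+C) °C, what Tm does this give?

64°C

Scanning the sequence gives C=3, A=7, G=5, T=9.
So N_AT = 16 and N_GC = 8.
Tm = 2×16 + 4×8 = 64°C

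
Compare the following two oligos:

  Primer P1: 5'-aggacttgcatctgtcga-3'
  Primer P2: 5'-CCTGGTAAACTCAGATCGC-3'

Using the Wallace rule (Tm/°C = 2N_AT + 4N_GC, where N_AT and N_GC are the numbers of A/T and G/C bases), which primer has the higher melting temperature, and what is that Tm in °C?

Primer P2, 58°C

Primer P1: A+T=9, G+C=9 → Tm = 2(9)+4(9) = 54°C
Primer P2: A+T=9, G+C=10 → Tm = 2(9)+4(10) = 58°C
54°C vs 58°C → primer P2 is higher.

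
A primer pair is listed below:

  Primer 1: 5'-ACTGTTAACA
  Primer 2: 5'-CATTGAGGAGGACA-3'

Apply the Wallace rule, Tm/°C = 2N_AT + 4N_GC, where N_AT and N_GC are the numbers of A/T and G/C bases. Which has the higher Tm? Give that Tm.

Primer 1: A+T=7, G+C=3 → Tm = 2(7)+4(3) = 26°C
Primer 2: A+T=7, G+C=7 → Tm = 2(7)+4(7) = 42°C
26°C vs 42°C → primer 2 is higher.

Primer 2, 42°C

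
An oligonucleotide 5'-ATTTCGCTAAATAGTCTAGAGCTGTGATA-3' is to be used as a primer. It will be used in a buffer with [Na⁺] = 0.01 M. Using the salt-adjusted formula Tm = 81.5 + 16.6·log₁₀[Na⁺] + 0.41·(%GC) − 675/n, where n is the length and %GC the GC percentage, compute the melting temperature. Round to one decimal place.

39.2°C

Length n = 29. Scanning the sequence gives T=10, A=9, G=6, C=4.
G+C = 10, so %GC = 10/29 × 100 = 34.483%
Salt term: 16.6 × (-2) = -33.2
GC term: 0.41 × 34.483 = 14.138; length term: −675/29 = −23.276
Tm = 81.5 + (-33.2) + 14.138 − 23.276 = 39.162 → 39.2°C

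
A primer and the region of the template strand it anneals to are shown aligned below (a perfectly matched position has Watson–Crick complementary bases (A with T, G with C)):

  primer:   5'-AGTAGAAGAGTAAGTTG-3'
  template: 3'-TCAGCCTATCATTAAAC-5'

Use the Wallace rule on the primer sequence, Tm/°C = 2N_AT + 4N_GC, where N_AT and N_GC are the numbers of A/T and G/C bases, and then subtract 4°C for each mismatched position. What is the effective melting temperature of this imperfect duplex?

30°C

Primer base counts: A=7, T=4, G=6, C=0 → A+T=11, G+C=6
Perfect-match Tm = 2(11) + 4(6) = 22 + 24 = 46°C
Mismatches (positions where the bases are not complementary): 4 (at positions 4, 6, 8, 14)
Effective Tm = 46 − 4×4 = 46 − 16 = 30°C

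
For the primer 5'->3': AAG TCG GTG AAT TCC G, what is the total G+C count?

T=4, A=4, G=5, C=3
G+C = 5 + 3 = 8

8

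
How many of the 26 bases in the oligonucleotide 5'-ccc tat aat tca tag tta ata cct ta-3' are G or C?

Base counts: T=10, C=6, G=1, A=9
G+C = 1 + 6 = 7

7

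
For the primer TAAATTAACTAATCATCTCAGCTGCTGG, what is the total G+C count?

Counting bases: C=6, G=4, A=9, T=9
Total G or C: 4 + 6 = 10

10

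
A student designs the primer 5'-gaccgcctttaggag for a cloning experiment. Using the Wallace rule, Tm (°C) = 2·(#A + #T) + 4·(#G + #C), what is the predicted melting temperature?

48°C

C=4, G=5, A=3, T=3
So N_AT = 6 and N_GC = 9.
Tm = 2×6 + 4×9 = 48°C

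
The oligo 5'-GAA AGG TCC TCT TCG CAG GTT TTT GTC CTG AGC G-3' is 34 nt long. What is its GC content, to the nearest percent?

C=8, A=5, G=10, T=11
G+C = 10 + 8 = 18 out of 34 bases
%GC = 18/34 × 100 = 52.94% ≈ 53%

53%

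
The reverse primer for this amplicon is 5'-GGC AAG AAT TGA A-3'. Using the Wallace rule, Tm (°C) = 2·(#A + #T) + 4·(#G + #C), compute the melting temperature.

Scanning the sequence gives A=6, C=1, G=4, T=2.
AT pairs contribute 8, GC pairs contribute 5.
Tm = 2(8) + 4(5) = 16 + 20 = 36°C

36°C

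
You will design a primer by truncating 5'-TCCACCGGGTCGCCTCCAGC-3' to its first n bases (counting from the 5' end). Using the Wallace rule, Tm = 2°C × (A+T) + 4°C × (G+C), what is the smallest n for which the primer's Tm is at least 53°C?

n = 16

First 15 bases: TCCACCGGGTCGCCT → Tm = 52°C (< 53°C)
First 16 bases: TCCACCGGGTCGCCTC → Tm = 56°C (≥ 53°C)
Since every base adds ≥2°C, Tm only increases with n, so the threshold is first crossed at n = 16.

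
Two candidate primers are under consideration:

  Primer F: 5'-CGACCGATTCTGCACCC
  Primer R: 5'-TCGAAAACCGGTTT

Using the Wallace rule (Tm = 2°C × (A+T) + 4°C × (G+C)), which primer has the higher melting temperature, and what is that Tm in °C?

Primer F: A+T=6, G+C=11 → Tm = 2(6)+4(11) = 56°C
Primer R: A+T=8, G+C=6 → Tm = 2(8)+4(6) = 40°C
56°C vs 40°C → primer F is higher.

Primer F, 56°C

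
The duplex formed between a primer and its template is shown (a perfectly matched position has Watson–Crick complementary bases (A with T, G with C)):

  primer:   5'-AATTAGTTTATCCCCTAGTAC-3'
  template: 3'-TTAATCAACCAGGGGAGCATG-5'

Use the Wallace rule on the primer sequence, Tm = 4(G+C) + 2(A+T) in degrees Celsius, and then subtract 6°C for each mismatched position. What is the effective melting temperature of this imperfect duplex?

38°C

Primer base counts: A=6, T=8, G=2, C=5 → A+T=14, G+C=7
Perfect-match Tm = 2(14) + 4(7) = 28 + 28 = 56°C
Mismatches (positions where the bases are not complementary): 3 (at positions 9, 10, 17)
Effective Tm = 56 − 3×6 = 56 − 18 = 38°C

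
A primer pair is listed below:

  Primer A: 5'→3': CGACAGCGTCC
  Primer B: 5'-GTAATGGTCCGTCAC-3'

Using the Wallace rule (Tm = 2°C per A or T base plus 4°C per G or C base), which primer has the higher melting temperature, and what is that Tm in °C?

Primer B, 46°C

Primer A: A+T=3, G+C=8 → Tm = 2(3)+4(8) = 38°C
Primer B: A+T=7, G+C=8 → Tm = 2(7)+4(8) = 46°C
38°C vs 46°C → primer B is higher.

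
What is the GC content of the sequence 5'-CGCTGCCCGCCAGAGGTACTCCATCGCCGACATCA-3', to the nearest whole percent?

66%

Scanning the sequence gives C=15, T=5, G=8, A=7.
G+C = 8 + 15 = 23 out of 35 bases
%GC = 23/35 × 100 = 65.71% ≈ 66%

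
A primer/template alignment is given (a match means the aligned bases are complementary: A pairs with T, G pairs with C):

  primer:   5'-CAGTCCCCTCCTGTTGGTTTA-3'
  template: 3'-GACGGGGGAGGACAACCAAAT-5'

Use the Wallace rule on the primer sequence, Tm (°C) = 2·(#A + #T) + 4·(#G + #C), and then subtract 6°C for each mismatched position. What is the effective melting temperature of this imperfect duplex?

Primer base counts: A=2, T=8, G=4, C=7 → A+T=10, G+C=11
Perfect-match Tm = 2(10) + 4(11) = 20 + 44 = 64°C
Mismatches (positions where the bases are not complementary): 2 (at positions 2, 4)
Effective Tm = 64 − 2×6 = 64 − 12 = 52°C

52°C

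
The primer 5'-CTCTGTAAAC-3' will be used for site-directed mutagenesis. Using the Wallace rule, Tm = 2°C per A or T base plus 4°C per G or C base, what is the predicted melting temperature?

28°C

Base counts: A=3, G=1, T=3, C=3
AT pairs contribute 6, GC pairs contribute 4.
Tm = 2×6 + 4×4 = 28°C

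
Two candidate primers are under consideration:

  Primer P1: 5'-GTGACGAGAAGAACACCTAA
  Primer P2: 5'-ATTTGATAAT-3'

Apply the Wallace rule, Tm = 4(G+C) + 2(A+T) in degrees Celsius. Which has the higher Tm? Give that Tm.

Primer P1, 58°C

Primer P1: A+T=11, G+C=9 → Tm = 2(11)+4(9) = 58°C
Primer P2: A+T=9, G+C=1 → Tm = 2(9)+4(1) = 22°C
58°C vs 22°C → primer P1 is higher.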